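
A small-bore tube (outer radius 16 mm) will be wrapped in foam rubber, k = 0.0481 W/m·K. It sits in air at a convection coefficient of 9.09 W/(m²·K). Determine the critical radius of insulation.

r_cr ≈ 5.29 mm

For a cylinder r_cr = k/h = 0.0481/9.09
r_cr = 5.29 mm; since the bare radius (16 mm) is above r_cr, any added insulation will reduce heat loss.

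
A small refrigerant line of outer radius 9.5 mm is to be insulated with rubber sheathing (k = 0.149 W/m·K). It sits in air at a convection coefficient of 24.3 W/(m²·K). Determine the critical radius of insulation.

For a cylinder r_cr = k/h = 0.149/24.3
r_cr = 6.13 mm; since the bare radius (9.5 mm) is above r_cr, any added insulation will reduce heat loss.

r_cr ≈ 6.13 mm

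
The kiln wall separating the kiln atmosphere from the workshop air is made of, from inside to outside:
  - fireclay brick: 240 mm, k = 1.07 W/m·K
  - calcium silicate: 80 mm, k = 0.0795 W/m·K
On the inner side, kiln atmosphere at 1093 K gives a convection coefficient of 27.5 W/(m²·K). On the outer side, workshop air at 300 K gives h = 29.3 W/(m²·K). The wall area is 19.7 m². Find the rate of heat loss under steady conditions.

Q ≈ 12000 W

Using the resistance-network approach (series):
R_inner film = 1/(h_i·A) = 1/(27.5×19.7) = 0.001846 K/W
R_fireclay brick = L/(kA) = 0.24/(1.07×19.7) = 0.01139 K/W
R_calcium silicate = L/(kA) = 0.08/(0.0795×19.7) = 0.05108 K/W
R_outer film = 1/(h_o·A) = 1/(29.3×19.7) = 0.001732 K/W
R_total = 0.06604 K/W
Q = ΔT / R_total = 793 / 0.06604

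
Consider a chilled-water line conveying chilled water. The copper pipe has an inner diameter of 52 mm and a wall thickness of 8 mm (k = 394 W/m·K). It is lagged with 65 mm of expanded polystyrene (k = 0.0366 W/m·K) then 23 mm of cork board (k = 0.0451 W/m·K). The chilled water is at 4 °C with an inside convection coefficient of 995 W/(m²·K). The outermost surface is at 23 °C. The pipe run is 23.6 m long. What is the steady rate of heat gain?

Q ≈ 83.2 W

Radial resistances (cylindrical: R_cond = ln(r_o/r_i)/(2πkL), R_conv = 1/(h·2πrL)):
R_inner film = 1/(h_i·2πr₁L) = 1/(995×2π×0.026×23.6) = 2.607×10^-4 K/W
R_copper pipe wall = ln(34/26)/(2π×394×23.6) = 4.592×10^-6 K/W
R_expanded polystyrene = ln(99/34)/(2π×0.0366×23.6) = 0.1969 K/W
R_cork board = ln(122/99)/(2π×0.0451×23.6) = 0.03124 K/W
R_total = 0.2284 K/W
Q = ΔT/R_total = 19/0.2284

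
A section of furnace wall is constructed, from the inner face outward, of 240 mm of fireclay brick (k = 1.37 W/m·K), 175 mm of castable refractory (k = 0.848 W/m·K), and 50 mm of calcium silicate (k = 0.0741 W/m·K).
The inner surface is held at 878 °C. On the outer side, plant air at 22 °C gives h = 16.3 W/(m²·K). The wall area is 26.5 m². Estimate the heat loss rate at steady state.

Q ≈ 20300 W

Series thermal resistances:
R_fireclay brick = L/(kA) = 0.24/(1.37×26.5) = 0.006611 K/W
R_castable refractory = L/(kA) = 0.175/(0.848×26.5) = 0.007787 K/W
R_calcium silicate = L/(kA) = 0.05/(0.0741×26.5) = 0.02546 K/W
R_outer film = 1/(h_o·A) = 1/(16.3×26.5) = 0.002315 K/W
R_total = 0.04218 K/W
Q = ΔT / R_total = 856 / 0.04218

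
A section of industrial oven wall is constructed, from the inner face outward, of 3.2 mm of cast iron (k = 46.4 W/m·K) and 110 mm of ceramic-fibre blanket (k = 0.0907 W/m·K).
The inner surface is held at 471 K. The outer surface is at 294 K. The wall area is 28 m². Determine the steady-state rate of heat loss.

Q ≈ 4090 W

Using the resistance-network approach (series):
R_cast iron = L/(kA) = 0.0032/(46.4×28) = 2.463×10^-6 K/W
R_ceramic-fibre blanket = L/(kA) = 0.11/(0.0907×28) = 0.04331 K/W
R_total = 0.04332 K/W
Q = ΔT / R_total = 177 / 0.04332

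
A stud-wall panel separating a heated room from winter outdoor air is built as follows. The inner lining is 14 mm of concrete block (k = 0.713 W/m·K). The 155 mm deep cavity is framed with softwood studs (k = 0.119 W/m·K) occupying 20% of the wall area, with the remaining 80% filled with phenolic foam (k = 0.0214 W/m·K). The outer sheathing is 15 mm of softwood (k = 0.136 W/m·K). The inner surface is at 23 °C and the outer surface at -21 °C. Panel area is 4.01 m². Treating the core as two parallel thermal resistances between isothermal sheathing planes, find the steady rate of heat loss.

Q ≈ 45 W

Sheathing layers in series; stud and cavity paths in parallel between them.
R_inner = 0.014/(0.713×4.01) = 0.004897 K/W
R_stud  = 0.155/(0.119×0.2×4.01) = 1.624 K/W
R_cav   = 0.155/(0.0214×0.8×4.01) = 2.258 K/W
1/R_core = 1/R_stud + 1/R_cav → R_core = 0.9446 K/W
R_outer = 0.015/(0.136×4.01) = 0.0275 K/W
R_total = 0.977 K/W
Q = ΔT/R_total = 44/0.977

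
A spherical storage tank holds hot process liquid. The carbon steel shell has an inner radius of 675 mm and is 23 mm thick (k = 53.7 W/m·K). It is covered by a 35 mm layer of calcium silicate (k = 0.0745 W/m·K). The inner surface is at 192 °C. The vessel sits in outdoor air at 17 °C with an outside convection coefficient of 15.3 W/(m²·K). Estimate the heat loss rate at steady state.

Q ≈ 2110 W

Spherical conduction: R = (1/r_in − 1/r_out)/(4πk) per layer; series-sum.
R_carbon steel shell = (1/0.675 − 1/0.698)/(4π×53.7) = 7.234×10^-5 K/W
R_calcium silicate = (1/0.698 − 1/0.733)/(4π×0.0745) = 0.07307 K/W
R_outer film = 1/(h·4πr_o²) = 1/(15.3×4π×0.733²) = 0.00968 K/W
R_total = 0.08282 K/W
Q = ΔT/R_total = 175/0.08282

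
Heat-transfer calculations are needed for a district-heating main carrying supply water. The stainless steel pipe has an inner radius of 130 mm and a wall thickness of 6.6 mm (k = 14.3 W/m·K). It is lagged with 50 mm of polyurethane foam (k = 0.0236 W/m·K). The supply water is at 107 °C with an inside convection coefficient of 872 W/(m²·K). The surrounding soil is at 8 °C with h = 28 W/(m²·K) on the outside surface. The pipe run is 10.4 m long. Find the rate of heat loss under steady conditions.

Q ≈ 482 W

Cylindrical conduction, so R = ln(r₂/r₁)/(2πkL) per layer, in series:
R_inner film = 1/(h_i·2πr₁L) = 1/(872×2π×0.13×10.4) = 1.35×10^-4 K/W
R_stainless steel pipe wall = ln(136.6/130)/(2π×14.3×10.4) = 5.3×10^-5 K/W
R_polyurethane foam = ln(186.6/136.6)/(2π×0.0236×10.4) = 0.2023 K/W
R_outer film = 1/(h_o·2πr_oL) = 1/(28×2π×0.1866×10.4) = 0.002929 K/W
R_total = 0.2054 K/W
Q = ΔT/R_total = 99/0.2054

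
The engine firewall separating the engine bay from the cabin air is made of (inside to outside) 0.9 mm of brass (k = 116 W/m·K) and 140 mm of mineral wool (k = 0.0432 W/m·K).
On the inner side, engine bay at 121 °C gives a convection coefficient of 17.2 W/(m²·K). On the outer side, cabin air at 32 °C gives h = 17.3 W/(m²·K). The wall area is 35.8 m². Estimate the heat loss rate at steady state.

Thermal resistances in series:
R_inner film = 1/(h_i·A) = 1/(17.2×35.8) = 0.001624 K/W
R_brass = L/(kA) = 0.0009/(116×35.8) = 2.167×10^-7 K/W
R_mineral wool = L/(kA) = 0.14/(0.0432×35.8) = 0.09052 K/W
R_outer film = 1/(h_o·A) = 1/(17.3×35.8) = 0.001615 K/W
R_total = 0.09376 K/W
Q = ΔT / R_total = 89 / 0.09376

Q ≈ 949 W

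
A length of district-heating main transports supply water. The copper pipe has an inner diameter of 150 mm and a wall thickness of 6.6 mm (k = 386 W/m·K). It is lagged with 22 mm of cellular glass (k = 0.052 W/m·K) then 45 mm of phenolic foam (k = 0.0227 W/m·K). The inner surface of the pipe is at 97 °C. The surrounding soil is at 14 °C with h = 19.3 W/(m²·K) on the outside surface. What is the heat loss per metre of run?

q′ ≈ 25 W/m

Radial resistances (cylindrical: R_cond = ln(r_o/r_i)/(2πkL), R_conv = 1/(h·2πrL)):
R_copper pipe wall = ln(81.6/75)/(2π×386×1) = 3.478×10^-5 K/W
R_cellular glass = ln(103.6/81.6)/(2π×0.052×1) = 0.7306 K/W
R_phenolic foam = ln(148.6/103.6)/(2π×0.0227×1) = 2.529 K/W
R_outer film = 1/(h_o·2πr_oL) = 1/(19.3×2π×0.1486×1) = 0.05549 K/W
R_total = 3.315 K/W
Q = ΔT/R_total = 83/3.315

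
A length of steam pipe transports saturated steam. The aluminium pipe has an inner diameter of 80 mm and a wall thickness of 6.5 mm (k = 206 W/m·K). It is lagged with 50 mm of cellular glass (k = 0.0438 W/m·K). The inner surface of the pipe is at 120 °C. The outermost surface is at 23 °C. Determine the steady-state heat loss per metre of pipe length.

q′ ≈ 36.6 W/m

For a radial system each layer contributes R = ln(r_out/r_in)/(2πkL); films add R = 1/(hA).
R_aluminium pipe wall = ln(46.5/40)/(2π×206×1) = 1.163×10^-4 K/W
R_cellular glass = ln(96.5/46.5)/(2π×0.0438×1) = 2.653 K/W
R_total = 2.653 K/W
Q = ΔT/R_total = 97/2.653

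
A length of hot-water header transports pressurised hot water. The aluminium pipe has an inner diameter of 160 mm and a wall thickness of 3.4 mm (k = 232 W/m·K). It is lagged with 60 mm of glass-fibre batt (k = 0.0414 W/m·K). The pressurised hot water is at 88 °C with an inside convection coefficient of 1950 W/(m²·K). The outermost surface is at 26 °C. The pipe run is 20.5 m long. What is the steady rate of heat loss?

Cylindrical conduction, so R = ln(r₂/r₁)/(2πkL) per layer, in series:
R_inner film = 1/(h_i·2πr₁L) = 1/(1950×2π×0.08×20.5) = 4.977×10^-5 K/W
R_aluminium pipe wall = ln(83.4/80)/(2π×232×20.5) = 1.393×10^-6 K/W
R_glass-fibre batt = ln(143.4/83.4)/(2π×0.0414×20.5) = 0.1016 K/W
R_total = 0.1017 K/W
Q = ΔT/R_total = 62/0.1017

Q ≈ 610 W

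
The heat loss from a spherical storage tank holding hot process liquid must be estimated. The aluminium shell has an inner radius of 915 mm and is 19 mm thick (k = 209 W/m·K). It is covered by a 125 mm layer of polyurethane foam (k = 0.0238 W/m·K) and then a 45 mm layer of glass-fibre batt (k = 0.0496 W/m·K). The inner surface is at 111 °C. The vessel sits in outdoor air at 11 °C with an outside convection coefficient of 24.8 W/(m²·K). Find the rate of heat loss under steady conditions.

Q ≈ 205 W

Radial (spherical) resistances in series:
R_aluminium shell = (1/0.915 − 1/0.934)/(4π×209) = 8.465×10^-6 K/W
R_polyurethane foam = (1/0.934 − 1/1.059)/(4π×0.0238) = 0.4226 K/W
R_glass-fibre batt = (1/1.059 − 1/1.104)/(4π×0.0496) = 0.06175 K/W
R_outer film = 1/(h·4πr_o²) = 1/(24.8×4π×1.104²) = 0.002633 K/W
R_total = 0.4869 K/W
Q = ΔT/R_total = 100/0.4869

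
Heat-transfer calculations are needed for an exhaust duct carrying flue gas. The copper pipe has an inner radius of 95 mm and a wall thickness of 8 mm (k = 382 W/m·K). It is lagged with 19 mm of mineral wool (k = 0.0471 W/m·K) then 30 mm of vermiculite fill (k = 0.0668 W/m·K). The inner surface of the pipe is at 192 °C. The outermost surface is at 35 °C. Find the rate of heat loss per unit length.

Radial resistances (cylindrical: R_cond = ln(r_o/r_i)/(2πkL), R_conv = 1/(h·2πrL)):
R_copper pipe wall = ln(103/95)/(2π×382×1) = 3.369×10^-5 K/W
R_mineral wool = ln(122/103)/(2π×0.0471×1) = 0.5721 K/W
R_vermiculite fill = ln(152/122)/(2π×0.0668×1) = 0.5238 K/W
R_total = 1.096 K/W
Q = ΔT/R_total = 157/1.096

q′ ≈ 143 W/m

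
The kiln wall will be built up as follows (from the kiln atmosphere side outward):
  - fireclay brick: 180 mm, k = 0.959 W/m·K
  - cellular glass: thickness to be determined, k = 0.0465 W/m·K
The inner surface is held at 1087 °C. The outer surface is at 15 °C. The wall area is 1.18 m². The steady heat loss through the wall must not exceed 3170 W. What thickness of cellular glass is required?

Thermal resistances in series:
R_fireclay brick = L/(kA) = 0.18/(0.959×1.18) = 0.1591 K/W
Sum of the known resistances R_other = 0.1591 K/W
Required total resistance R_tot = ΔT/Q_allow = 1072/3170 = 0.3382 K/W
R_cellular glass = R_tot − R_other = 0.1791 K/W
L = R·k·A = 0.1791×0.0465×1.18

L ≈ 9.83 mm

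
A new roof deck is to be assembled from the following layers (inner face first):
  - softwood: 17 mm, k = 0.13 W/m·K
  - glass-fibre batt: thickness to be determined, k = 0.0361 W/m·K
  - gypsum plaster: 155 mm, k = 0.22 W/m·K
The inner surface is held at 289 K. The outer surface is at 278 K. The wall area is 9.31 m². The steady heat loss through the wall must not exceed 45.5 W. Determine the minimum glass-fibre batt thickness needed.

L ≈ 51.1 mm

Using the resistance-network approach (series):
R_softwood = L/(kA) = 0.017/(0.13×9.31) = 0.01405 K/W
R_gypsum plaster = L/(kA) = 0.155/(0.22×9.31) = 0.07568 K/W
Sum of the known resistances R_other = 0.08972 K/W
Required total resistance R_tot = ΔT/Q_allow = 11/45.5 = 0.2418 K/W
R_glass-fibre batt = R_tot − R_other = 0.152 K/W
L = R·k·A = 0.152×0.0361×9.31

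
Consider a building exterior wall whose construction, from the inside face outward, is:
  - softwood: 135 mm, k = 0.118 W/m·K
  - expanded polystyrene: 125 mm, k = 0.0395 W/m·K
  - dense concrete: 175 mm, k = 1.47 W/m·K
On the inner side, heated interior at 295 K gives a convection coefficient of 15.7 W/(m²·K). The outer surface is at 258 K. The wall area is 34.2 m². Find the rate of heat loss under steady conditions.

Q ≈ 282 W

Treating each layer as a thermal resistance in series:
R_inner film = 1/(h_i·A) = 1/(15.7×34.2) = 0.001862 K/W
R_softwood = L/(kA) = 0.135/(0.118×34.2) = 0.03345 K/W
R_expanded polystyrene = L/(kA) = 0.125/(0.0395×34.2) = 0.09253 K/W
R_dense concrete = L/(kA) = 0.175/(1.47×34.2) = 0.003481 K/W
R_total = 0.1313 K/W
Q = ΔT / R_total = 37 / 0.1313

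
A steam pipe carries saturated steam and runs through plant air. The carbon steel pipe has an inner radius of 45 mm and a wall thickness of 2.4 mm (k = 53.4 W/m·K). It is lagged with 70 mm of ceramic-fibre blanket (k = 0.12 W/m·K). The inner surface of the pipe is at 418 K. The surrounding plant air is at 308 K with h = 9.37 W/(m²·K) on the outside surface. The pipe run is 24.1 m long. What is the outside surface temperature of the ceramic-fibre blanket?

T ≈ 320 K

Cylindrical conduction, so R = ln(r₂/r₁)/(2πkL) per layer, in series:
R_carbon steel pipe wall = ln(47.4/45)/(2π×53.4×24.1) = 6.426×10^-6 K/W
R_ceramic-fibre blanket = ln(117.4/47.4)/(2π×0.12×24.1) = 0.04991 K/W
R_outer film = 1/(h_o·2πr_oL) = 1/(9.37×2π×0.1174×24.1) = 0.006003 K/W
R_total = 0.05592 K/W
Q = ΔT/R_total = 110/0.05592
Q = 1970 W
T_interface = T_inner − Q·ΣR(inner→interface) = 418 − 1970×0.04992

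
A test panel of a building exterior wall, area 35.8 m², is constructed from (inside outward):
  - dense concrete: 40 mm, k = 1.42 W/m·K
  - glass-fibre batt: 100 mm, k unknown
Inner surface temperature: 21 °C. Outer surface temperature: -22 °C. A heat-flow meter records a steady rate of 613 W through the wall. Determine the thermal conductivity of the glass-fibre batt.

Series thermal resistances:
R_dense concrete = L/(kA) = 0.04/(1.42×35.8) = 7.868×10^-4 K/W
Sum of known resistances R_other = 7.868×10^-4 K/W
Total R = ΔT/Q = 43/613 = 0.07015 K/W
R_glass-fibre batt = R_total − R_other = 0.06936 K/W
k = L/(R·A) = 0.1/(0.06936×35.8)

k ≈ 0.0403 W/(m·K)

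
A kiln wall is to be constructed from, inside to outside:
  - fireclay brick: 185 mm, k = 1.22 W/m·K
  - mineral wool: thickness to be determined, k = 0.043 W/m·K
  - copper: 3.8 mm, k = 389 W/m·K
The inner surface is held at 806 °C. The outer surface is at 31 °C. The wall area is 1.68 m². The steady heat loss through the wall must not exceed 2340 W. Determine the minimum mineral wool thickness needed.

Model the wall as resistances in series:
R_fireclay brick = L/(kA) = 0.185/(1.22×1.68) = 0.09026 K/W
R_copper = L/(kA) = 0.0038/(389×1.68) = 5.815×10^-6 K/W
Sum of the known resistances R_other = 0.09027 K/W
Required total resistance R_tot = ΔT/Q_allow = 775/2340 = 0.3312 K/W
R_mineral wool = R_tot − R_other = 0.2409 K/W
L = R·k·A = 0.2409×0.043×1.68

L ≈ 17.4 mm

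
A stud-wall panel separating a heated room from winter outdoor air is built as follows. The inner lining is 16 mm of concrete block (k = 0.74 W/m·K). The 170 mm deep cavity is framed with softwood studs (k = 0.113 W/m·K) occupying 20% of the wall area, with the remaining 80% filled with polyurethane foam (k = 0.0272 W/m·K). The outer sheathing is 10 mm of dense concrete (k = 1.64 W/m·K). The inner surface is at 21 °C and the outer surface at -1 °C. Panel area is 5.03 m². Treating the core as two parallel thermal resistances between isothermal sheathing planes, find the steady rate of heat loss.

Q ≈ 28.7 W

Sheathing layers in series; stud and cavity paths in parallel between them.
R_inner = 0.016/(0.74×5.03) = 0.004299 K/W
R_stud  = 0.17/(0.113×0.2×5.03) = 1.495 K/W
R_cav   = 0.17/(0.0272×0.8×5.03) = 1.553 K/W
1/R_core = 1/R_stud + 1/R_cav → R_core = 0.7619 K/W
R_outer = 0.01/(1.64×5.03) = 0.001212 K/W
R_total = 0.7674 K/W
Q = ΔT/R_total = 22/0.7674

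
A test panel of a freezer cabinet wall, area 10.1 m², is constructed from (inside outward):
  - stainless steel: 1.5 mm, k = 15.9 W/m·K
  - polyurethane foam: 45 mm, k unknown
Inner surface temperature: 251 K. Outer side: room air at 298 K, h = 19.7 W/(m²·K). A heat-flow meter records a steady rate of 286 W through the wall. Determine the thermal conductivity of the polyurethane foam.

Series thermal resistances:
R_stainless steel = L/(kA) = 0.0015/(15.9×10.1) = 9.341×10^-6 K/W
R_outer film = 1/(h_o·A) = 1/(19.7×10.1) = 0.005026 K/W
Sum of known resistances R_other = 0.005035 K/W
Total R = ΔT/Q = 47/286 = 0.1643 K/W
R_polyurethane foam = R_total − R_other = 0.1593 K/W
k = L/(R·A) = 0.045/(0.1593×10.1)

k ≈ 0.028 W/(m·K)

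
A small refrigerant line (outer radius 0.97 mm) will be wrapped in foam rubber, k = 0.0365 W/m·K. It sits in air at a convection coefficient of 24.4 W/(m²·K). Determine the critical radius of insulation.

r_cr ≈ 1.5 mm

For a cylinder r_cr = k/h = 0.0365/24.4
r_cr = 1.5 mm; since the bare radius (0.97 mm) is below r_cr, adding a thin layer of insulation will *increase* heat loss.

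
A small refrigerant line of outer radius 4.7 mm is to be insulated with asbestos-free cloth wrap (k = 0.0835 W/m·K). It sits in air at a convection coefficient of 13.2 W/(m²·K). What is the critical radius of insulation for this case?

r_cr ≈ 6.33 mm

For a cylinder r_cr = k/h = 0.0835/13.2
r_cr = 6.33 mm; since the bare radius (4.7 mm) is below r_cr, adding a thin layer of insulation will *increase* heat loss.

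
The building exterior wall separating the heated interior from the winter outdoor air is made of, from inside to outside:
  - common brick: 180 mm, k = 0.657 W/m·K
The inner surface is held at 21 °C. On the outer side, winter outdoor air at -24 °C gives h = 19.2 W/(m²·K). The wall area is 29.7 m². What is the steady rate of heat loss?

Q ≈ 4100 W

Using the resistance-network approach (series):
R_common brick = L/(kA) = 0.18/(0.657×29.7) = 0.009225 K/W
R_outer film = 1/(h_o·A) = 1/(19.2×29.7) = 0.001754 K/W
R_total = 0.01098 K/W
Q = ΔT / R_total = 45 / 0.01098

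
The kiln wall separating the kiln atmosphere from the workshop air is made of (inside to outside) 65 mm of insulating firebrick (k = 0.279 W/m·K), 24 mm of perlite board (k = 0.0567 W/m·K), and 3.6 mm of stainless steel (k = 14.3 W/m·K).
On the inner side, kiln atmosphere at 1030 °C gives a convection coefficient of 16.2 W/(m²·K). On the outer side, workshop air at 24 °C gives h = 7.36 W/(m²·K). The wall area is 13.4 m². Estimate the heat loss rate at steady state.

Model the wall as resistances in series:
R_inner film = 1/(h_i·A) = 1/(16.2×13.4) = 0.004607 K/W
R_insulating firebrick = L/(kA) = 0.065/(0.279×13.4) = 0.01739 K/W
R_perlite board = L/(kA) = 0.024/(0.0567×13.4) = 0.03159 K/W
R_stainless steel = L/(kA) = 0.0036/(14.3×13.4) = 1.879×10^-5 K/W
R_outer film = 1/(h_o·A) = 1/(7.36×13.4) = 0.01014 K/W
R_total = 0.06374 K/W
Q = ΔT / R_total = 1006 / 0.06374

Q ≈ 15800 W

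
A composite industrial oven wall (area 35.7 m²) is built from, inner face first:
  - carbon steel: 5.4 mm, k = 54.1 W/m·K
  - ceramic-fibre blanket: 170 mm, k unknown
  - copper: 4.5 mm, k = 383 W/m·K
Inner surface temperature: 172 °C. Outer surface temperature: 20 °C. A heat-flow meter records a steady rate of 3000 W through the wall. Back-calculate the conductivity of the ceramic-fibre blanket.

Thermal resistances in series:
R_carbon steel = L/(kA) = 0.0054/(54.1×35.7) = 2.796×10^-6 K/W
R_copper = L/(kA) = 0.0045/(383×35.7) = 3.291×10^-7 K/W
Sum of known resistances R_other = 3.125×10^-6 K/W
Total R = ΔT/Q = 152/3000 = 0.05067 K/W
R_ceramic-fibre blanket = R_total − R_other = 0.05066 K/W
k = L/(R·A) = 0.17/(0.05066×35.7)

k ≈ 0.094 W/(m·K)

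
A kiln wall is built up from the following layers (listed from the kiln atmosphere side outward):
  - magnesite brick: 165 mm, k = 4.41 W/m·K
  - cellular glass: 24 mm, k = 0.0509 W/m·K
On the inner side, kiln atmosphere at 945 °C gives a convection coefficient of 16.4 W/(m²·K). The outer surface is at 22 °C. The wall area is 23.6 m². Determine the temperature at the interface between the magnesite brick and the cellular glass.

T ≈ 786 °C

Using the resistance-network approach (series):
R_inner film = 1/(h_i·A) = 1/(16.4×23.6) = 0.002584 K/W
R_magnesite brick = L/(kA) = 0.165/(4.41×23.6) = 0.001585 K/W
R_cellular glass = L/(kA) = 0.024/(0.0509×23.6) = 0.01998 K/W
R_total = 0.02415 K/W;  Q = ΔT/R_total = 923/0.02415 = 38220 W
T_interface = T_inner − Q·ΣR(inner→interface) = 945 − 38200×0.004169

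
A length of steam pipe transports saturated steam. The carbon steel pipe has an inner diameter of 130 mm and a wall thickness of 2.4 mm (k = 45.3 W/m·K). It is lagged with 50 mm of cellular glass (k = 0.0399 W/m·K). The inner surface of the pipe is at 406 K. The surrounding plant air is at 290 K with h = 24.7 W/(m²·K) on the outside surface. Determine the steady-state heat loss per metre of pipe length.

Treating each annulus and film as a series resistance:
R_carbon steel pipe wall = ln(67.4/65)/(2π×45.3×1) = 1.274×10^-4 K/W
R_cellular glass = ln(117.4/67.4)/(2π×0.0399×1) = 2.214 K/W
R_outer film = 1/(h_o·2πr_oL) = 1/(24.7×2π×0.1174×1) = 0.05489 K/W
R_total = 2.269 K/W
Q = ΔT/R_total = 116/2.269

q′ ≈ 51.1 W/m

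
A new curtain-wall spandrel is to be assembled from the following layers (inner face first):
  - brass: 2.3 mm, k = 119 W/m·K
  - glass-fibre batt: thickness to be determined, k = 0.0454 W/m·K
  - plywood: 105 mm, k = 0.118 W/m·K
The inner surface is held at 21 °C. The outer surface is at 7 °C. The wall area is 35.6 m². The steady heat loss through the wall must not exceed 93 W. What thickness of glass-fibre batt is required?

L ≈ 203 mm

Treating each layer as a thermal resistance in series:
R_brass = L/(kA) = 0.0023/(119×35.6) = 5.429×10^-7 K/W
R_plywood = L/(kA) = 0.105/(0.118×35.6) = 0.025 K/W
Sum of the known resistances R_other = 0.025 K/W
Required total resistance R_tot = ΔT/Q_allow = 14/93 = 0.1505 K/W
R_glass-fibre batt = R_tot − R_other = 0.1255 K/W
L = R·k·A = 0.1255×0.0454×35.6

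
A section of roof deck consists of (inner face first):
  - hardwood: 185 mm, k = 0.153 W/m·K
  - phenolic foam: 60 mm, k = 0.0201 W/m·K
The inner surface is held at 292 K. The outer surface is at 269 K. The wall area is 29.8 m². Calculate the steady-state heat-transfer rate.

Using the resistance-network approach (series):
R_hardwood = L/(kA) = 0.185/(0.153×29.8) = 0.04058 K/W
R_phenolic foam = L/(kA) = 0.06/(0.0201×29.8) = 0.1002 K/W
R_total = 0.1407 K/W
Q = ΔT / R_total = 23 / 0.1407

Q ≈ 163 W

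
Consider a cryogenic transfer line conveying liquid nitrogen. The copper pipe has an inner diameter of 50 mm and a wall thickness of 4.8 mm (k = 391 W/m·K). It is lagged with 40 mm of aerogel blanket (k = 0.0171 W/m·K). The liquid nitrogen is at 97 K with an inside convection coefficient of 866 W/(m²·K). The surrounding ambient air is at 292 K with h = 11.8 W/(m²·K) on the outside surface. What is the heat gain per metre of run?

Radial resistances (cylindrical: R_cond = ln(r_o/r_i)/(2πkL), R_conv = 1/(h·2πrL)):
R_inner film = 1/(h_i·2πr₁L) = 1/(866×2π×0.025×1) = 0.007351 K/W
R_copper pipe wall = ln(29.8/25)/(2π×391×1) = 7.149×10^-5 K/W
R_aerogel blanket = ln(69.8/29.8)/(2π×0.0171×1) = 7.922 K/W
R_outer film = 1/(h_o·2πr_oL) = 1/(11.8×2π×0.0698×1) = 0.1932 K/W
R_total = 8.122 K/W
Q = ΔT/R_total = 195/8.122

q′ ≈ 24 W/m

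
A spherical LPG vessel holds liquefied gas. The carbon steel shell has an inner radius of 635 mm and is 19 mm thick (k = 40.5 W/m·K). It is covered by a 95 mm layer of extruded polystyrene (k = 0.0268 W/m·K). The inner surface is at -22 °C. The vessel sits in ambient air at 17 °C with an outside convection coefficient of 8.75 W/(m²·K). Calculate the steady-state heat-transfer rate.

For a spherical shell R = (1/r₁ − 1/r₂)/(4πk); film R = 1/(h·4πr²). In series:
R_carbon steel shell = (1/0.635 − 1/0.654)/(4π×40.5) = 8.99×10^-5 K/W
R_extruded polystyrene = (1/0.654 − 1/0.749)/(4π×0.0268) = 0.5759 K/W
R_outer film = 1/(h·4πr_o²) = 1/(8.75×4π×0.749²) = 0.01621 K/W
R_total = 0.5922 K/W
Q = ΔT/R_total = 39/0.5922

Q ≈ 65.9 W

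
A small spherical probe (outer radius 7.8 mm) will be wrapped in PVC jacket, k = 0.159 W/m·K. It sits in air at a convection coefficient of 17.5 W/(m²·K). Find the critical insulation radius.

r_cr ≈ 18.2 mm

For a sphere r_cr = 2k/h = 2×0.159/17.5
r_cr = 18.2 mm; since the bare radius (7.8 mm) is below r_cr, adding a thin layer of insulation will *increase* heat loss.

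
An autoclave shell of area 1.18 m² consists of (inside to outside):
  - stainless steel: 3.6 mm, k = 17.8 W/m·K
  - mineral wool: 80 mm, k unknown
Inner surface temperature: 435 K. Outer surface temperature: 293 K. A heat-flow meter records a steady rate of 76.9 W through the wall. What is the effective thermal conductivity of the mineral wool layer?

k ≈ 0.0367 W/(m·K)

Series thermal resistances:
R_stainless steel = L/(kA) = 0.0036/(17.8×1.18) = 1.714×10^-4 K/W
Sum of known resistances R_other = 1.714×10^-4 K/W
Total R = ΔT/Q = 142/76.9 = 1.847 K/W
R_mineral wool = R_total − R_other = 1.846 K/W
k = L/(R·A) = 0.08/(1.846×1.18)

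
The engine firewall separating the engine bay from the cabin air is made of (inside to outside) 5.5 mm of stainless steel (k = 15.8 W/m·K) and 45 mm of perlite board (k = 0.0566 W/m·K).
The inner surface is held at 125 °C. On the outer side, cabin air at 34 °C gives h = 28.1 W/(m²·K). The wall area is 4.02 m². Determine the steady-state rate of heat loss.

Using the resistance-network approach (series):
R_stainless steel = L/(kA) = 0.0055/(15.8×4.02) = 8.659×10^-5 K/W
R_perlite board = L/(kA) = 0.045/(0.0566×4.02) = 0.1978 K/W
R_outer film = 1/(h_o·A) = 1/(28.1×4.02) = 0.008853 K/W
R_total = 0.2067 K/W
Q = ΔT / R_total = 91 / 0.2067

Q ≈ 440 W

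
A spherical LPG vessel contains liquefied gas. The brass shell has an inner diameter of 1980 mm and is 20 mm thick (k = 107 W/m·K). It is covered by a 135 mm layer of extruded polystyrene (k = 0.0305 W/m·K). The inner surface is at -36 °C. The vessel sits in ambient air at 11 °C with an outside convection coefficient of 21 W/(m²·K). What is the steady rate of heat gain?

Each spherical layer contributes R = (1/r_i − 1/r_o)/(4πk):
R_brass shell = (1/0.99 − 1/1.01)/(4π×107) = 1.488×10^-5 K/W
R_extruded polystyrene = (1/1.01 − 1/1.145)/(4π×0.0305) = 0.3046 K/W
R_outer film = 1/(h·4πr_o²) = 1/(21×4π×1.145²) = 0.00289 K/W
R_total = 0.3075 K/W
Q = ΔT/R_total = 47/0.3075

Q ≈ 153 W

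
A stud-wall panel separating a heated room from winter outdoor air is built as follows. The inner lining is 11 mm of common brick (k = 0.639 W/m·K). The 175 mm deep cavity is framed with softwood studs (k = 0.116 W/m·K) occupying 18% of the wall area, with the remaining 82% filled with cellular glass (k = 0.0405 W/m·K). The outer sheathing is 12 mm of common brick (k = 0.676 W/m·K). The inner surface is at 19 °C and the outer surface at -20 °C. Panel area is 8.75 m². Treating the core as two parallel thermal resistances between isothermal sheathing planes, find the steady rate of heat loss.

Q ≈ 104 W

Sheathing layers in series; stud and cavity paths in parallel between them.
R_inner = 0.011/(0.639×8.75) = 0.001967 K/W
R_stud  = 0.175/(0.116×0.18×8.75) = 0.9579 K/W
R_cav   = 0.175/(0.0405×0.82×8.75) = 0.6022 K/W
1/R_core = 1/R_stud + 1/R_cav → R_core = 0.3698 K/W
R_outer = 0.012/(0.676×8.75) = 0.002029 K/W
R_total = 0.3738 K/W
Q = ΔT/R_total = 39/0.3738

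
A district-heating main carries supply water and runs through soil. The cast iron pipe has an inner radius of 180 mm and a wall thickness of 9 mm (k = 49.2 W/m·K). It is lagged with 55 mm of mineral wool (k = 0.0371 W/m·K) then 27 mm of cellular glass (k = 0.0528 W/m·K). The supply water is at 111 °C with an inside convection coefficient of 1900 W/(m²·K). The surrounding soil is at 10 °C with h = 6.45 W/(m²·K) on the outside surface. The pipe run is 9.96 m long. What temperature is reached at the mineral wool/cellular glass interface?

Cylindrical conduction, so R = ln(r₂/r₁)/(2πkL) per layer, in series:
R_inner film = 1/(h_i·2πr₁L) = 1/(1900×2π×0.18×9.96) = 4.672×10^-5 K/W
R_cast iron pipe wall = ln(189/180)/(2π×49.2×9.96) = 1.585×10^-5 K/W
R_mineral wool = ln(244/189)/(2π×0.0371×9.96) = 0.11 K/W
R_cellular glass = ln(271/244)/(2π×0.0528×9.96) = 0.03176 K/W
R_outer film = 1/(h_o·2πr_oL) = 1/(6.45×2π×0.271×9.96) = 0.009142 K/W
R_total = 0.151 K/W
Q = ΔT/R_total = 101/0.151
Q = 669 W
T_interface = T_inner − Q·ΣR(inner→interface) = 111 − 669×0.1101

T ≈ 37.4 °C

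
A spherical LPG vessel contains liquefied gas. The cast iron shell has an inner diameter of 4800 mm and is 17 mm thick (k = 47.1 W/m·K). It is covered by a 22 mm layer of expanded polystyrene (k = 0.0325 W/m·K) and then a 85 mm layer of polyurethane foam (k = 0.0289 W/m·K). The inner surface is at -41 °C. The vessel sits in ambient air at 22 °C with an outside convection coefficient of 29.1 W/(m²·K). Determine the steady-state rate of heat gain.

For a spherical shell R = (1/r₁ − 1/r₂)/(4πk); film R = 1/(h·4πr²). In series:
R_cast iron shell = (1/2.4 − 1/2.417)/(4π×47.1) = 4.951×10^-6 K/W
R_expanded polystyrene = (1/2.417 − 1/2.439)/(4π×0.0325) = 0.009138 K/W
R_polyurethane foam = (1/2.439 − 1/2.524)/(4π×0.0289) = 0.03802 K/W
R_outer film = 1/(h·4πr_o²) = 1/(29.1×4π×2.524²) = 4.293×10^-4 K/W
R_total = 0.04759 K/W
Q = ΔT/R_total = 63/0.04759

Q ≈ 1320 W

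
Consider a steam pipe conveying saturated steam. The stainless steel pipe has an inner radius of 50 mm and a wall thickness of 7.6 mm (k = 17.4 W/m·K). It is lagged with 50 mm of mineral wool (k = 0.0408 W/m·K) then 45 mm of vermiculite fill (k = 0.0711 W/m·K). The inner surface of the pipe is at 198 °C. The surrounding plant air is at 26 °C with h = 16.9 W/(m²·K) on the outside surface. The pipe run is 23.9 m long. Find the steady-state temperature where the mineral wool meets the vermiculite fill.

T ≈ 70.2 °C

Radial resistances (cylindrical: R_cond = ln(r_o/r_i)/(2πkL), R_conv = 1/(h·2πrL)):
R_stainless steel pipe wall = ln(57.6/50)/(2π×17.4×23.9) = 5.415×10^-5 K/W
R_mineral wool = ln(107.6/57.6)/(2π×0.0408×23.9) = 0.102 K/W
R_vermiculite fill = ln(152.6/107.6)/(2π×0.0711×23.9) = 0.03272 K/W
R_outer film = 1/(h_o·2πr_oL) = 1/(16.9×2π×0.1526×23.9) = 0.002582 K/W
R_total = 0.1374 K/W
Q = ΔT/R_total = 172/0.1374
Q = 1250 W
T_interface = T_inner − Q·ΣR(inner→interface) = 198 − 1250×0.102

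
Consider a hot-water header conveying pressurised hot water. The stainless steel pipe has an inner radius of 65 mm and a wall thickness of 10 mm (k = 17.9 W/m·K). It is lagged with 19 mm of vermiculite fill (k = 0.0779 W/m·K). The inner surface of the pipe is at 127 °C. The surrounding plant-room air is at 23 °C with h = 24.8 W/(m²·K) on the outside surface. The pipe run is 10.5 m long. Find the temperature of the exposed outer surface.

T ≈ 36.4 °C

Treating each annulus and film as a series resistance:
R_stainless steel pipe wall = ln(75/65)/(2π×17.9×10.5) = 1.212×10^-4 K/W
R_vermiculite fill = ln(94/75)/(2π×0.0779×10.5) = 0.04394 K/W
R_outer film = 1/(h_o·2πr_oL) = 1/(24.8×2π×0.094×10.5) = 0.006502 K/W
R_total = 0.05056 K/W
Q = ΔT/R_total = 104/0.05056
Q = 2060 W
T_interface = T_inner − Q·ΣR(inner→interface) = 127 − 2060×0.04406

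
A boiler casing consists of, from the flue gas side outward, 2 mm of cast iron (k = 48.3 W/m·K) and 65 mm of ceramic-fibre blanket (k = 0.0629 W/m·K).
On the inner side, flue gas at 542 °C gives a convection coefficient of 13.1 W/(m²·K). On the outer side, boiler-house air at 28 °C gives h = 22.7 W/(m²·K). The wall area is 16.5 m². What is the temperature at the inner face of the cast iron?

Using the resistance-network approach (series):
R_inner film = 1/(h_i·A) = 1/(13.1×16.5) = 0.004626 K/W
R_cast iron = L/(kA) = 0.002/(48.3×16.5) = 2.51×10^-6 K/W
R_ceramic-fibre blanket = L/(kA) = 0.065/(0.0629×16.5) = 0.06263 K/W
R_outer film = 1/(h_o·A) = 1/(22.7×16.5) = 0.00267 K/W
R_total = 0.06993 K/W;  Q = ΔT/R_total = 514/0.06993 = 7350 W
T_interface = T_inner − Q·ΣR(inner→interface) = 542 − 7350×0.004626

T ≈ 508 °C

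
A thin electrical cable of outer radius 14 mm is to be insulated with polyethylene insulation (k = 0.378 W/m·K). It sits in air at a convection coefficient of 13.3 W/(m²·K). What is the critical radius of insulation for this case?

For a cylinder r_cr = k/h = 0.378/13.3
r_cr = 28.4 mm; since the bare radius (14 mm) is below r_cr, adding a thin layer of insulation will *increase* heat loss.

r_cr ≈ 28.4 mm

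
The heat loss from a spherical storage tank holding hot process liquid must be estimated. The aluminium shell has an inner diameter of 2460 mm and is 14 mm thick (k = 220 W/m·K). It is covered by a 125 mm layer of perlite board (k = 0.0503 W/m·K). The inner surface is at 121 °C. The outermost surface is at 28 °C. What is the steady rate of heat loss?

Q ≈ 801 W

For a spherical shell R = (1/r₁ − 1/r₂)/(4πk); film R = 1/(h·4πr²). In series:
R_aluminium shell = (1/1.23 − 1/1.244)/(4π×220) = 3.31×10^-6 K/W
R_perlite board = (1/1.244 − 1/1.369)/(4π×0.0503) = 0.1161 K/W
R_total = 0.1161 K/W
Q = ΔT/R_total = 93/0.1161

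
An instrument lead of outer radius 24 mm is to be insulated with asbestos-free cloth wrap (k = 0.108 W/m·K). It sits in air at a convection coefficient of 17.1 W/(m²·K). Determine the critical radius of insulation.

For a cylinder r_cr = k/h = 0.108/17.1
r_cr = 6.32 mm; since the bare radius (24 mm) is above r_cr, any added insulation will reduce heat loss.

r_cr ≈ 6.32 mm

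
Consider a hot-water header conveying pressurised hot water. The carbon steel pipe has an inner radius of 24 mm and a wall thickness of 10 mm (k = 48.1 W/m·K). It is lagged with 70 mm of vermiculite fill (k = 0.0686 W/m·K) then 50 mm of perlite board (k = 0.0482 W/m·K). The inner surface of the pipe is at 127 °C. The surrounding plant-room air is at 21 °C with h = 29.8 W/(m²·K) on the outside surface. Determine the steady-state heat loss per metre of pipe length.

Per-layer cylindrical resistances, series-summed:
R_carbon steel pipe wall = ln(34/24)/(2π×48.1×1) = 0.001152 K/W
R_vermiculite fill = ln(104/34)/(2π×0.0686×1) = 2.594 K/W
R_perlite board = ln(154/104)/(2π×0.0482×1) = 1.296 K/W
R_outer film = 1/(h_o·2πr_oL) = 1/(29.8×2π×0.154×1) = 0.03468 K/W
R_total = 3.926 K/W
Q = ΔT/R_total = 106/3.926

q′ ≈ 27 W/m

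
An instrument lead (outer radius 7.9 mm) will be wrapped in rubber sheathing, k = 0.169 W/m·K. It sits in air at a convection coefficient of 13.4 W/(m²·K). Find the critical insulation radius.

r_cr ≈ 12.6 mm

For a cylinder r_cr = k/h = 0.169/13.4
r_cr = 12.6 mm; since the bare radius (7.9 mm) is below r_cr, adding a thin layer of insulation will *increase* heat loss.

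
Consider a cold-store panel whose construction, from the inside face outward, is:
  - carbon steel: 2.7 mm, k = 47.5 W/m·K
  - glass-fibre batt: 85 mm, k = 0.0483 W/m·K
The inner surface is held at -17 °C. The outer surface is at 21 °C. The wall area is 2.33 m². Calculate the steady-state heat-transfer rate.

Series thermal resistances:
R_carbon steel = L/(kA) = 0.0027/(47.5×2.33) = 2.44×10^-5 K/W
R_glass-fibre batt = L/(kA) = 0.085/(0.0483×2.33) = 0.7553 K/W
R_total = 0.7553 K/W
Q = ΔT / R_total = 38 / 0.7553

Q ≈ 50.3 W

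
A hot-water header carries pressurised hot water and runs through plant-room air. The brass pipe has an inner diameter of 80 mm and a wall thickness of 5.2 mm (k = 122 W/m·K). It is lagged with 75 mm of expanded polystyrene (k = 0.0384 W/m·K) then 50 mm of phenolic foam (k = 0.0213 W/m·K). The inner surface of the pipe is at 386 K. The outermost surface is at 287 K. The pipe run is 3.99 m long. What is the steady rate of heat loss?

Per-layer cylindrical resistances, series-summed:
R_brass pipe wall = ln(45.2/40)/(2π×122×3.99) = 3.996×10^-5 K/W
R_expanded polystyrene = ln(120.2/45.2)/(2π×0.0384×3.99) = 1.016 K/W
R_phenolic foam = ln(170.2/120.2)/(2π×0.0213×3.99) = 0.6514 K/W
R_total = 1.667 K/W
Q = ΔT/R_total = 99/1.667

Q ≈ 59.4 W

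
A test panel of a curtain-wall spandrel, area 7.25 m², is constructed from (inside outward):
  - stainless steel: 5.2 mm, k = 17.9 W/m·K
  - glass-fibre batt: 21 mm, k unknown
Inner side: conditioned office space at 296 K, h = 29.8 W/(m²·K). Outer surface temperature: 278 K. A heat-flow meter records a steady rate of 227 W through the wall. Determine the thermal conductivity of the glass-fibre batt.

Treating each layer as a thermal resistance in series:
R_inner film = 1/(h_i·A) = 1/(29.8×7.25) = 0.004629 K/W
R_stainless steel = L/(kA) = 0.0052/(17.9×7.25) = 4.007×10^-5 K/W
Sum of known resistances R_other = 0.004669 K/W
Total R = ΔT/Q = 18/227 = 0.0793 K/W
R_glass-fibre batt = R_total − R_other = 0.07463 K/W
k = L/(R·A) = 0.021/(0.07463×7.25)

k ≈ 0.0388 W/(m·K)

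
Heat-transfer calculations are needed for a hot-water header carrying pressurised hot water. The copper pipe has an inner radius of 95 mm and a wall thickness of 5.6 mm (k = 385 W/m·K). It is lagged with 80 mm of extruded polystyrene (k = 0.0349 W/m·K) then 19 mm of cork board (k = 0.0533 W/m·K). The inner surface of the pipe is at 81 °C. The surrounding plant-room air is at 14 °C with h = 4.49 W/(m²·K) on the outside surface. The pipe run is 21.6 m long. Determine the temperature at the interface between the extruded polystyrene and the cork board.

T ≈ 24.1 °C

Per-layer cylindrical resistances, series-summed:
R_copper pipe wall = ln(100.6/95)/(2π×385×21.6) = 1.096×10^-6 K/W
R_extruded polystyrene = ln(180.6/100.6)/(2π×0.0349×21.6) = 0.1235 K/W
R_cork board = ln(199.6/180.6)/(2π×0.0533×21.6) = 0.01383 K/W
R_outer film = 1/(h_o·2πr_oL) = 1/(4.49×2π×0.1996×21.6) = 0.008222 K/W
R_total = 0.1456 K/W
Q = ΔT/R_total = 67/0.1456
Q = 460 W
T_interface = T_inner − Q·ΣR(inner→interface) = 81 − 460×0.1235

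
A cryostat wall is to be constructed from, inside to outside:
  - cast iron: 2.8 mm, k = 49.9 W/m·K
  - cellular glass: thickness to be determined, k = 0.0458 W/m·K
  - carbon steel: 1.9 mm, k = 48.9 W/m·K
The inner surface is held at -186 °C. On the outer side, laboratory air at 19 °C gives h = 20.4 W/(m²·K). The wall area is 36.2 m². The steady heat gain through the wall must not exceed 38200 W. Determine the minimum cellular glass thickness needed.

Treating each layer as a thermal resistance in series:
R_cast iron = L/(kA) = 0.0028/(49.9×36.2) = 1.55×10^-6 K/W
R_carbon steel = L/(kA) = 0.0019/(48.9×36.2) = 1.073×10^-6 K/W
R_outer film = 1/(h_o·A) = 1/(20.4×36.2) = 0.001354 K/W
Sum of the known resistances R_other = 0.001357 K/W
Required total resistance R_tot = ΔT/Q_allow = 205/38200 = 0.005366 K/W
R_cellular glass = R_tot − R_other = 0.00401 K/W
L = R·k·A = 0.00401×0.0458×36.2

L ≈ 6.65 mm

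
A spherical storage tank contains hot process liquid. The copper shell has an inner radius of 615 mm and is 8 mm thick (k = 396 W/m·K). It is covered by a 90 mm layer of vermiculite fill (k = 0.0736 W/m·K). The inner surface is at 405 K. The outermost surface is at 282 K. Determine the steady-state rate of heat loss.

Radial (spherical) resistances in series:
R_copper shell = (1/0.615 − 1/0.623)/(4π×396) = 4.196×10^-6 K/W
R_vermiculite fill = (1/0.623 − 1/0.713)/(4π×0.0736) = 0.2191 K/W
R_total = 0.2191 K/W
Q = ΔT/R_total = 123/0.2191

Q ≈ 561 W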